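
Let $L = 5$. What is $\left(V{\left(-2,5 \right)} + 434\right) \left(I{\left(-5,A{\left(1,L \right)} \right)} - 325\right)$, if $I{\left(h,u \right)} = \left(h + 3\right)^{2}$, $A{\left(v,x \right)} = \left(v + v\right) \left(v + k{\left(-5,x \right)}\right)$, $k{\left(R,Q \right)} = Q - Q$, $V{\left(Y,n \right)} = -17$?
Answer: $-133857$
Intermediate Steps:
$k{\left(R,Q \right)} = 0$
$A{\left(v,x \right)} = 2 v^{2}$ ($A{\left(v,x \right)} = \left(v + v\right) \left(v + 0\right) = 2 v v = 2 v^{2}$)
$I{\left(h,u \right)} = \left(3 + h\right)^{2}$
$\left(V{\left(-2,5 \right)} + 434\right) \left(I{\left(-5,A{\left(1,L \right)} \right)} - 325\right) = \left(-17 + 434\right) \left(\left(3 - 5\right)^{2} - 325\right) = 417 \left(\left(-2\right)^{2} - 325\right) = 417 \left(4 - 325\right) = 417 \left(-321\right) = -133857$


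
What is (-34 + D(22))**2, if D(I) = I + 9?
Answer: 9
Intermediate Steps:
D(I) = 9 + I
(-34 + D(22))**2 = (-34 + (9 + 22))**2 = (-34 + 31)**2 = (-3)**2 = 9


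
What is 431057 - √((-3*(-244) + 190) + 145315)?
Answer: 431057 - √146237 ≈ 4.3067e+5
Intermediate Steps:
431057 - √((-3*(-244) + 190) + 145315) = 431057 - √((732 + 190) + 145315) = 431057 - √(922 + 145315) = 431057 - √146237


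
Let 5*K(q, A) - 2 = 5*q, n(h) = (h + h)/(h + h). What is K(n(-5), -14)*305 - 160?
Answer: 267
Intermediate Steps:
n(h) = 1 (n(h) = (2*h)/((2*h)) = (2*h)*(1/(2*h)) = 1)
K(q, A) = ⅖ + q (K(q, A) = ⅖ + (5*q)/5 = ⅖ + q)
K(n(-5), -14)*305 - 160 = (⅖ + 1)*305 - 160 = (7/5)*305 - 160 = 427 - 160 = 267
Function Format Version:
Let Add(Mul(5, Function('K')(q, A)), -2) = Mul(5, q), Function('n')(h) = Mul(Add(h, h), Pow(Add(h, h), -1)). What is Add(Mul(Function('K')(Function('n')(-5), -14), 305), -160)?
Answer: 267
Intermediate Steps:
Function('n')(h) = 1 (Function('n')(h) = Mul(Mul(2, h), Pow(Mul(2, h), -1)) = Mul(Mul(2, h), Mul(Rational(1, 2), Pow(h, -1))) = 1)
Function('K')(q, A) = Add(Rational(2, 5), q) (Function('K')(q, A) = Add(Rational(2, 5), Mul(Rational(1, 5), Mul(5, q))) = Add(Rational(2, 5), q))
Add(Mul(Function('K')(Function('n')(-5), -14), 305), -160) = Add(Mul(Add(Rational(2, 5), 1), 305), -160) = Add(Mul(Rational(7, 5), 305), -160) = Add(427, -160) = 267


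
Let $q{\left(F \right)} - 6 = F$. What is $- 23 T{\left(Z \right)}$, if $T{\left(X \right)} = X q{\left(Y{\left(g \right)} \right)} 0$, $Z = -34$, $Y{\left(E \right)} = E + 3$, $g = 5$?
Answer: $0$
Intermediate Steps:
$Y{\left(E \right)} = 3 + E$
$q{\left(F \right)} = 6 + F$
$T{\left(X \right)} = 0$ ($T{\left(X \right)} = X \left(6 + \left(3 + 5\right)\right) 0 = X \left(6 + 8\right) 0 = X 14 \cdot 0 = 14 X 0 = 0$)
$- 23 T{\left(Z \right)} = \left(-23\right) 0 = 0$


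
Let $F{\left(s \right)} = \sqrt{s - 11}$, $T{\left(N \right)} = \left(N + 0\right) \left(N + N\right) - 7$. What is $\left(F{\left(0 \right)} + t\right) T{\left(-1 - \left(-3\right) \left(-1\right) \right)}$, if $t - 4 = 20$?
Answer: $600 + 25 i \sqrt{11} \approx 600.0 + 82.916 i$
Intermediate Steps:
$t = 24$ ($t = 4 + 20 = 24$)
$T{\left(N \right)} = -7 + 2 N^{2}$ ($T{\left(N \right)} = N 2 N - 7 = 2 N^{2} - 7 = -7 + 2 N^{2}$)
$F{\left(s \right)} = \sqrt{-11 + s}$
$\left(F{\left(0 \right)} + t\right) T{\left(-1 - \left(-3\right) \left(-1\right) \right)} = \left(\sqrt{-11 + 0} + 24\right) \left(-7 + 2 \left(-1 - \left(-3\right) \left(-1\right)\right)^{2}\right) = \left(\sqrt{-11} + 24\right) \left(-7 + 2 \left(-1 - 3\right)^{2}\right) = \left(i \sqrt{11} + 24\right) \left(-7 + 2 \left(-1 - 3\right)^{2}\right) = \left(24 + i \sqrt{11}\right) \left(-7 + 2 \left(-4\right)^{2}\right) = \left(24 + i \sqrt{11}\right) \left(-7 + 2 \cdot 16\right) = \left(24 + i \sqrt{11}\right) \left(-7 + 32\right) = \left(24 + i \sqrt{11}\right) 25 = 600 + 25 i \sqrt{11}$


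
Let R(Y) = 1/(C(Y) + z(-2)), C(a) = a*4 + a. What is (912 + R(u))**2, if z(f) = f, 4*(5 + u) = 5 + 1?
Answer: 1264940356/1521 ≈ 8.3165e+5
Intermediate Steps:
u = -7/2 (u = -5 + (5 + 1)/4 = -5 + (1/4)*6 = -5 + 3/2 = -7/2 ≈ -3.5000)
C(a) = 5*a (C(a) = 4*a + a = 5*a)
R(Y) = 1/(-2 + 5*Y) (R(Y) = 1/(5*Y - 2) = 1/(-2 + 5*Y))
(912 + R(u))**2 = (912 + 1/(-2 + 5*(-7/2)))**2 = (912 + 1/(-2 - 35/2))**2 = (912 + 1/(-39/2))**2 = (912 - 2/39)**2 = (35566/39)**2 = 1264940356/1521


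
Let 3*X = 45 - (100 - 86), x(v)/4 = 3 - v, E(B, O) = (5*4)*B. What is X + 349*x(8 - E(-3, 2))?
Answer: -272189/3 ≈ -90730.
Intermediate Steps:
E(B, O) = 20*B
x(v) = 12 - 4*v (x(v) = 4*(3 - v) = 12 - 4*v)
X = 31/3 (X = (45 - (100 - 86))/3 = (45 - 1*14)/3 = (45 - 14)/3 = (⅓)*31 = 31/3 ≈ 10.333)
X + 349*x(8 - E(-3, 2)) = 31/3 + 349*(12 - 4*(8 - 20*(-3))) = 31/3 + 349*(12 - 4*(8 - 1*(-60))) = 31/3 + 349*(12 - 4*(8 + 60)) = 31/3 + 349*(12 - 4*68) = 31/3 + 349*(12 - 272) = 31/3 + 349*(-260) = 31/3 - 90740 = -272189/3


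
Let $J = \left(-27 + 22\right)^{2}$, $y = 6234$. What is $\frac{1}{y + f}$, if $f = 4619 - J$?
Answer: $\frac{1}{10828} \approx 9.2353 \cdot 10^{-5}$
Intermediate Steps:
$J = 25$ ($J = \left(-5\right)^{2} = 25$)
$f = 4594$ ($f = 4619 - 25 = 4594$)
$\frac{1}{y + f} = \frac{1}{6234 + 4594} = \frac{1}{10828}$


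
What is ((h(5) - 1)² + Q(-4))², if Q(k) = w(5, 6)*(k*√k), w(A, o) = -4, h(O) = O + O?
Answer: 5537 + 5184*I ≈ 5537.0 + 5184.0*I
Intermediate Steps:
h(O) = 2*O
Q(k) = -4*k^(3/2) (Q(k) = -4*k*√k = -4*k^(3/2))
((h(5) - 1)² + Q(-4))² = ((2*5 - 1)² - (-32)*I)² = ((10 - 1)² - (-32)*I)² = (9² + 32*I)² = (81 + 32*I)²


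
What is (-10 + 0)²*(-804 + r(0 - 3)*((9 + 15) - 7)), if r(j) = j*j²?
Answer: -126300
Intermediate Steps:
r(j) = j³
(-10 + 0)²*(-804 + r(0 - 3)*((9 + 15) - 7)) = (-10 + 0)²*(-804 + (0 - 3)³*((9 + 15) - 7)) = (-10)²*(-804 + (-3)³*(24 - 7)) = 100*(-804 - 27*17) = 100*(-804 - 459) = 100*(-1263) = -126300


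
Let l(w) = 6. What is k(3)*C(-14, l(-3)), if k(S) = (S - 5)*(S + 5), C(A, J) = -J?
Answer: 96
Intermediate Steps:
k(S) = (-5 + S)*(5 + S)
k(3)*C(-14, l(-3)) = (-25 + 3**2)*(-1*6) = (-25 + 9)*(-6) = -16*(-6) = 96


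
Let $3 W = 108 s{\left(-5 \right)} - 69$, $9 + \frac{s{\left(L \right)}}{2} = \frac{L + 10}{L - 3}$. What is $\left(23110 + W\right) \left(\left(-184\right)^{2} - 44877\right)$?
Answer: $-246804274$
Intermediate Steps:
$s{\left(L \right)} = -18 + \frac{2 \left(10 + L\right)}{-3 + L}$ ($s{\left(L \right)} = -18 + 2 \frac{L + 10}{L - 3} = -18 + 2 \frac{10 + L}{-3 + L} = -18 + \frac{2 \left(10 + L\right)}{-3 + L}$)
$W = -716$ ($W = \frac{108 \frac{2 \left(37 - -40\right)}{-3 - 5} - 69}{3} = \frac{108 \frac{2 \left(37 + 40\right)}{-8} - 69}{3} = \frac{108 \cdot 2 \left(- \frac{1}{8}\right) 77 - 69}{3} = \frac{108 \left(- \frac{77}{4}\right) - 69}{3} = \frac{-2079 - 69}{3} = \frac{1}{3} \left(-2148\right) = -716$)
$\left(23110 + W\right) \left(\left(-184\right)^{2} - 44877\right) = \left(23110 - 716\right) \left(\left(-184\right)^{2} - 44877\right) = 22394 \left(33856 - 44877\right) = 22394 \left(-11021\right) = -246804274$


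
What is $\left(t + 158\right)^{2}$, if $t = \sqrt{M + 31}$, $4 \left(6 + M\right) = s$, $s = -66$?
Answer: $\frac{\left(316 + \sqrt{34}\right)^{2}}{4} \approx 25894.0$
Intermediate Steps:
$M = - \frac{45}{2}$ ($M = -6 + \frac{1}{4} \left(-66\right) = -6 - \frac{33}{2} = - \frac{45}{2} \approx -22.5$)
$t = \frac{\sqrt{34}}{2}$ ($t = \sqrt{- \frac{45}{2} + 31} = \sqrt{\frac{17}{2}} = \frac{\sqrt{34}}{2} \approx 2.9155$)
$\left(t + 158\right)^{2} = \left(\frac{\sqrt{34}}{2} + 158\right)^{2} = \left(158 + \frac{\sqrt{34}}{2}\right)^{2}$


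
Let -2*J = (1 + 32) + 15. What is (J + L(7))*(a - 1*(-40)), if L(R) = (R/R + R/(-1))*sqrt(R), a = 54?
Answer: -2256 - 564*sqrt(7) ≈ -3748.2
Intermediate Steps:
L(R) = sqrt(R)*(1 - R) (L(R) = (1 + R*(-1))*sqrt(R) = (1 - R)*sqrt(R) = sqrt(R)*(1 - R))
J = -24 (J = -((1 + 32) + 15)/2 = -(33 + 15)/2 = -1/2*48 = -24)
(J + L(7))*(a - 1*(-40)) = (-24 + sqrt(7)*(1 - 1*7))*(54 - 1*(-40)) = (-24 + sqrt(7)*(1 - 7))*(54 + 40) = (-24 + sqrt(7)*(-6))*94 = (-24 - 6*sqrt(7))*94 = -2256 - 564*sqrt(7)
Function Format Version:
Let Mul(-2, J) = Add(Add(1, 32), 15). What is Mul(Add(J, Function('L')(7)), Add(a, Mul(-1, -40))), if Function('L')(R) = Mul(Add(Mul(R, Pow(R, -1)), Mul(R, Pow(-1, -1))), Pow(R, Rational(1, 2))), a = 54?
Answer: Add(-2256, Mul(-564, Pow(7, Rational(1, 2)))) ≈ -3748.2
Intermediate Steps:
Function('L')(R) = Mul(Pow(R, Rational(1, 2)), Add(1, Mul(-1, R))) (Function('L')(R) = Mul(Add(1, Mul(R, -1)), Pow(R, Rational(1, 2))) = Mul(Add(1, Mul(-1, R)), Pow(R, Rational(1, 2))) = Mul(Pow(R, Rational(1, 2)), Add(1, Mul(-1, R))))
J = -24 (J = Mul(Rational(-1, 2), Add(Add(1, 32), 15)) = Mul(Rational(-1, 2), Add(33, 15)) = Mul(Rational(-1, 2), 48) = -24)
Mul(Add(J, Function('L')(7)), Add(a, Mul(-1, -40))) = Mul(Add(-24, Mul(Pow(7, Rational(1, 2)), Add(1, Mul(-1, 7)))), Add(54, Mul(-1, -40))) = Mul(Add(-24, Mul(Pow(7, Rational(1, 2)), Add(1, -7))), Add(54, 40)) = Mul(Add(-24, Mul(Pow(7, Rational(1, 2)), -6)), 94) = Mul(Add(-24, Mul(-6, Pow(7, Rational(1, 2)))), 94) = Add(-2256, Mul(-564, Pow(7, Rational(1, 2))))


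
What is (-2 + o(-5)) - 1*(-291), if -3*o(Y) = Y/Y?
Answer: 866/3 ≈ 288.67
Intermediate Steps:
o(Y) = -⅓ (o(Y) = -Y/(3*Y) = -⅓*1 = -⅓)
(-2 + o(-5)) - 1*(-291) = (-2 - ⅓) - 1*(-291) = -7/3 + 291 = 866/3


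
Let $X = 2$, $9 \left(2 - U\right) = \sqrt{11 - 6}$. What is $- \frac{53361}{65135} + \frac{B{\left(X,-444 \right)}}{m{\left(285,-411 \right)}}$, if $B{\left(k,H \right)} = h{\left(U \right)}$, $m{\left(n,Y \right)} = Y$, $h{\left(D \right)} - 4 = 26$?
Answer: $- \frac{1137401}{1274785} \approx -0.89223$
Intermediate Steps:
$U = 2 - \frac{\sqrt{5}}{9}$ ($U = 2 - \frac{\sqrt{11 - 6}}{9} = 2 - \frac{\sqrt{5}}{9} \approx 1.7515$)
$h{\left(D \right)} = 30$ ($h{\left(D \right)} = 4 + 26 = 30$)
$B{\left(k,H \right)} = 30$
$- \frac{53361}{65135} + \frac{B{\left(X,-444 \right)}}{m{\left(285,-411 \right)}} = - \frac{53361}{65135} + \frac{30}{-411} = \left(-53361\right) \frac{1}{65135} + 30 \left(- \frac{1}{411}\right) = - \frac{7623}{9305} - \frac{10}{137} = - \frac{1137401}{1274785}$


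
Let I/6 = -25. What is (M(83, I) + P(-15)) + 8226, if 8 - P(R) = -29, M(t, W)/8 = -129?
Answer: 7231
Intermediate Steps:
I = -150 (I = 6*(-25) = -150)
M(t, W) = -1032 (M(t, W) = 8*(-129) = -1032)
P(R) = 37 (P(R) = 8 - 1*(-29) = 8 + 29 = 37)
(M(83, I) + P(-15)) + 8226 = (-1032 + 37) + 8226 = -995 + 8226 = 7231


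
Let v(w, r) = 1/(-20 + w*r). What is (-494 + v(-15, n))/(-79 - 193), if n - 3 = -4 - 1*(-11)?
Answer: 83981/46240 ≈ 1.8162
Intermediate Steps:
n = 10 (n = 3 + (-4 - 1*(-11)) = 3 + (-4 + 11) = 3 + 7 = 10)
v(w, r) = 1/(-20 + r*w)
(-494 + v(-15, n))/(-79 - 193) = (-494 + 1/(-20 + 10*(-15)))/(-79 - 193) = (-494 + 1/(-20 - 150))/(-272) = (-494 + 1/(-170))*(-1/272) = (-494 - 1/170)*(-1/272) = -83981/170*(-1/272) = 83981/46240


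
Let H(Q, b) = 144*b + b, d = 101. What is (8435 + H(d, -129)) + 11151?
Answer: 881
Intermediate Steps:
H(Q, b) = 145*b
(8435 + H(d, -129)) + 11151 = (8435 + 145*(-129)) + 11151 = (8435 - 18705) + 11151 = -10270 + 11151 = 881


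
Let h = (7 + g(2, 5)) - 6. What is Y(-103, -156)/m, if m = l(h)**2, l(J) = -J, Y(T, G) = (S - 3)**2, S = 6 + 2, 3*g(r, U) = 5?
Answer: 225/64 ≈ 3.5156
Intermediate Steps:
g(r, U) = 5/3 (g(r, U) = (1/3)*5 = 5/3)
S = 8
h = 8/3 (h = (7 + 5/3) - 6 = 26/3 - 6 = 8/3 ≈ 2.6667)
Y(T, G) = 25 (Y(T, G) = (8 - 3)**2 = 5**2 = 25)
m = 64/9 (m = (-1*8/3)**2 = (-8/3)**2 = 64/9 ≈ 7.1111)
Y(-103, -156)/m = 25/(64/9) = 25*(9/64) = 225/64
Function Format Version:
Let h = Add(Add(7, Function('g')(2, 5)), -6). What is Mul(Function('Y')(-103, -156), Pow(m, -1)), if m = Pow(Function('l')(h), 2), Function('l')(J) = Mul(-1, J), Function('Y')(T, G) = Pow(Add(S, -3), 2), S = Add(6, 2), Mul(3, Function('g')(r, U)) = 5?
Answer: Rational(225, 64) ≈ 3.5156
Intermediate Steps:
Function('g')(r, U) = Rational(5, 3) (Function('g')(r, U) = Mul(Rational(1, 3), 5) = Rational(5, 3))
S = 8
h = Rational(8, 3) (h = Add(Add(7, Rational(5, 3)), -6) = Add(Rational(26, 3), -6) = Rational(8, 3) ≈ 2.6667)
Function('Y')(T, G) = 25 (Function('Y')(T, G) = Pow(Add(8, -3), 2) = Pow(5, 2) = 25)
m = Rational(64, 9) (m = Pow(Mul(-1, Rational(8, 3)), 2) = Pow(Rational(-8, 3), 2) = Rational(64, 9) ≈ 7.1111)
Mul(Function('Y')(-103, -156), Pow(m, -1)) = Mul(25, Pow(Rational(64, 9), -1)) = Mul(25, Rational(9, 64)) = Rational(225, 64)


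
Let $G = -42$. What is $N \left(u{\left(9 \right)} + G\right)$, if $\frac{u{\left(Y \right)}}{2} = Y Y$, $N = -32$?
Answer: $-3840$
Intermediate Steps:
$u{\left(Y \right)} = 2 Y^{2}$ ($u{\left(Y \right)} = 2 Y Y = 2 Y^{2}$)
$N \left(u{\left(9 \right)} + G\right) = - 32 \left(2 \cdot 9^{2} - 42\right) = - 32 \left(2 \cdot 81 - 42\right) = - 32 \left(162 - 42\right) = \left(-32\right) 120 = -3840$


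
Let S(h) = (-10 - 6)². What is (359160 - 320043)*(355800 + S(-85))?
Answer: 13927842552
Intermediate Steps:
S(h) = 256 (S(h) = (-16)² = 256)
(359160 - 320043)*(355800 + S(-85)) = (359160 - 320043)*(355800 + 256) = 39117*356056 = 13927842552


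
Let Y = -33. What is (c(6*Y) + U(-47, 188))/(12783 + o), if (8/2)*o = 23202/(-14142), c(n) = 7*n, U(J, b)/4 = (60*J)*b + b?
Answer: -19999371272/120514257 ≈ -165.95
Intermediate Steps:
U(J, b) = 4*b + 240*J*b (U(J, b) = 4*((60*J)*b + b) = 4*(60*J*b + b) = 4*(b + 60*J*b) = 4*b + 240*J*b)
o = -3867/9428 (o = (23202/(-14142))/4 = (23202*(-1/14142))/4 = (1/4)*(-3867/2357) = -3867/9428 ≈ -0.41016)
(c(6*Y) + U(-47, 188))/(12783 + o) = (7*(6*(-33)) + 4*188*(1 + 60*(-47)))/(12783 - 3867/9428) = (7*(-198) + 4*188*(1 - 2820))/(120514257/9428) = (-1386 + 4*188*(-2819))*(9428/120514257) = (-1386 - 2119888)*(9428/120514257) = -2121274*9428/120514257 = -19999371272/120514257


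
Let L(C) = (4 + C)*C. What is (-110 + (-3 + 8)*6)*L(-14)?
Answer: -11200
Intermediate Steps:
L(C) = C*(4 + C)
(-110 + (-3 + 8)*6)*L(-14) = (-110 + (-3 + 8)*6)*(-14*(4 - 14)) = (-110 + 5*6)*(-14*(-10)) = (-110 + 30)*140 = -80*140 = -11200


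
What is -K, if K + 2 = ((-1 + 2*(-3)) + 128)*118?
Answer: -14276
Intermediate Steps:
K = 14276 (K = -2 + ((-1 + 2*(-3)) + 128)*118 = -2 + ((-1 - 6) + 128)*118 = -2 + (-7 + 128)*118 = -2 + 121*118 = -2 + 14278 = 14276)
-K = -1*14276 = -14276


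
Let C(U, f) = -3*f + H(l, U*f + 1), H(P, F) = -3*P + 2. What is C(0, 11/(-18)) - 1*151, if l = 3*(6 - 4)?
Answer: -991/6 ≈ -165.17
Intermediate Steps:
l = 6 (l = 3*2 = 6)
H(P, F) = 2 - 3*P
C(U, f) = -16 - 3*f (C(U, f) = -3*f + (2 - 3*6) = -3*f + (2 - 18) = -3*f - 16 = -16 - 3*f)
C(0, 11/(-18)) - 1*151 = (-16 - 33/(-18)) - 1*151 = (-16 - 33*(-1)/18) - 151 = (-16 - 3*(-11/18)) - 151 = (-16 + 11/6) - 151 = -85/6 - 151 = -991/6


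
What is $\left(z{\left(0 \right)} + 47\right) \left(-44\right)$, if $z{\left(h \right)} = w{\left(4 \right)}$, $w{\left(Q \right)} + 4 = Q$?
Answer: $-2068$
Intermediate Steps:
$w{\left(Q \right)} = -4 + Q$
$z{\left(h \right)} = 0$ ($z{\left(h \right)} = -4 + 4 = 0$)
$\left(z{\left(0 \right)} + 47\right) \left(-44\right) = \left(0 + 47\right) \left(-44\right) = 47 \left(-44\right) = -2068$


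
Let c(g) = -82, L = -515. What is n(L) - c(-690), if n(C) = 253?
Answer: 335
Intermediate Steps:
n(L) - c(-690) = 253 - 1*(-82) = 253 + 82 = 335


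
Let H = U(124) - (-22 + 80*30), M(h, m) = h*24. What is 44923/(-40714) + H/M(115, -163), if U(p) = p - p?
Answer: -55201343/28092660 ≈ -1.9650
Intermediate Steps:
M(h, m) = 24*h
U(p) = 0
H = -2378 (H = 0 - (-22 + 80*30) = 0 - (-22 + 2400) = 0 - 1*2378 = 0 - 2378 = -2378)
44923/(-40714) + H/M(115, -163) = 44923/(-40714) - 2378/(24*115) = 44923*(-1/40714) - 2378/2760 = -44923/40714 - 2378*1/2760 = -44923/40714 - 1189/1380 = -55201343/28092660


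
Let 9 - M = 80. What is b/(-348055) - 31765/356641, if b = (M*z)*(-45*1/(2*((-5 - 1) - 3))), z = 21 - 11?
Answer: -2084585860/24826136651 ≈ -0.083967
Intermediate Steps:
M = -71 (M = 9 - 1*80 = 9 - 80 = -71)
z = 10
b = -1775 (b = (-71*10)*(-45*1/(2*((-5 - 1) - 3))) = -(-31950)/(2*(-6 - 3)) = -(-31950)/(2*(-9)) = -(-31950)/(-18) = -(-31950)*(-1)/18 = -710*5/2 = -1775)
b/(-348055) - 31765/356641 = -1775/(-348055) - 31765/356641 = -1775*(-1/348055) - 31765*1/356641 = 355/69611 - 31765/356641 = -2084585860/24826136651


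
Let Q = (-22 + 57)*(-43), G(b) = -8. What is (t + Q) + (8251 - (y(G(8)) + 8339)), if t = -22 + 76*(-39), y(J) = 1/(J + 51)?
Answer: -196898/43 ≈ -4579.0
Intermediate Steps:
y(J) = 1/(51 + J)
Q = -1505 (Q = 35*(-43) = -1505)
t = -2986 (t = -22 - 2964 = -2986)
(t + Q) + (8251 - (y(G(8)) + 8339)) = (-2986 - 1505) + (8251 - (1/(51 - 8) + 8339)) = -4491 + (8251 - (1/43 + 8339)) = -4491 + (8251 - 1*358578/43) = -4491 + (8251 - 358578/43) = -4491 - 3785/43 = -196898/43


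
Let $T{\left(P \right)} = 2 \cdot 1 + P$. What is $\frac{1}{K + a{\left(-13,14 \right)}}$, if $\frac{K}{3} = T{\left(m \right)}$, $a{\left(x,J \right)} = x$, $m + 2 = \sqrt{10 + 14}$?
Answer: $\frac{13}{47} + \frac{6 \sqrt{6}}{47} \approx 0.5893$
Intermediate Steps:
$m = -2 + 2 \sqrt{6}$ ($m = -2 + \sqrt{10 + 14} = -2 + \sqrt{24} = -2 + 2 \sqrt{6} \approx 2.899$)
$T{\left(P \right)} = 2 + P$
$K = 6 \sqrt{6}$ ($K = 3 \left(2 - \left(2 - 2 \sqrt{6}\right)\right) = 3 \cdot 2 \sqrt{6} = 6 \sqrt{6} \approx 14.697$)
$\frac{1}{K + a{\left(-13,14 \right)}} = \frac{1}{6 \sqrt{6} - 13} = \frac{1}{-13 + 6 \sqrt{6}}$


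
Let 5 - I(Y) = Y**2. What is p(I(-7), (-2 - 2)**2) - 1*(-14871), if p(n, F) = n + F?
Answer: 14843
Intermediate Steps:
I(Y) = 5 - Y**2
p(n, F) = F + n
p(I(-7), (-2 - 2)**2) - 1*(-14871) = ((-2 - 2)**2 + (5 - 1*(-7)**2)) - 1*(-14871) = ((-4)**2 + (5 - 1*49)) + 14871 = (16 + (5 - 49)) + 14871 = (16 - 44) + 14871 = -28 + 14871 = 14843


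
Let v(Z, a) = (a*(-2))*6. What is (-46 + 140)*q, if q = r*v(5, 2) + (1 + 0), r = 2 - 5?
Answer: 6862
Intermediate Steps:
r = -3
v(Z, a) = -12*a (v(Z, a) = -2*a*6 = -12*a)
q = 73 (q = -(-36)*2 + (1 + 0) = -3*(-24) + 1 = 72 + 1 = 73)
(-46 + 140)*q = (-46 + 140)*73 = 94*73 = 6862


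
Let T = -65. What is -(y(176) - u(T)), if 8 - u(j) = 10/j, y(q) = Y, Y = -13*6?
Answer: 1120/13 ≈ 86.154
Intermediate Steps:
Y = -78
y(q) = -78
u(j) = 8 - 10/j
-(y(176) - u(T)) = -(-78 - (8 - 10/(-65))) = -(-78 - (8 - 10*(-1/65))) = -(-78 - (8 + 2/13)) = -(-78 - 1*106/13) = -(-78 - 106/13) = -1*(-1120/13) = 1120/13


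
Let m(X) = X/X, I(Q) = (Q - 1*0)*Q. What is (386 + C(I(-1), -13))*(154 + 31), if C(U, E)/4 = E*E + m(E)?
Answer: 197210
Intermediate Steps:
I(Q) = Q² (I(Q) = (Q + 0)*Q = Q*Q = Q²)
m(X) = 1
C(U, E) = 4 + 4*E² (C(U, E) = 4*(E*E + 1) = 4*(E² + 1) = 4*(1 + E²) = 4 + 4*E²)
(386 + C(I(-1), -13))*(154 + 31) = (386 + (4 + 4*(-13)²))*(154 + 31) = (386 + (4 + 4*169))*185 = (386 + (4 + 676))*185 = (386 + 680)*185 = 1066*185 = 197210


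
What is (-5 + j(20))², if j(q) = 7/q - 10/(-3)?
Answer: 6241/3600 ≈ 1.7336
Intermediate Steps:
j(q) = 10/3 + 7/q (j(q) = 7/q - 10*(-⅓) = 7/q + 10/3 = 10/3 + 7/q)
(-5 + j(20))² = (-5 + (10/3 + 7/20))² = (-5 + 221/60)² = (-79/60)² = 6241/3600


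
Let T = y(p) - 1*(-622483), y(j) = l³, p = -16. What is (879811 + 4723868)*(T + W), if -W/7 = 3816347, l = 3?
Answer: -146210738570001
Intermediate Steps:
W = -26714429 (W = -7*3816347 = -26714429)
y(j) = 27 (y(j) = 3³ = 27)
T = 622510 (T = 27 - 1*(-622483) = 27 + 622483 = 622510)
(879811 + 4723868)*(T + W) = (879811 + 4723868)*(622510 - 26714429) = 5603679*(-26091919) = -146210738570001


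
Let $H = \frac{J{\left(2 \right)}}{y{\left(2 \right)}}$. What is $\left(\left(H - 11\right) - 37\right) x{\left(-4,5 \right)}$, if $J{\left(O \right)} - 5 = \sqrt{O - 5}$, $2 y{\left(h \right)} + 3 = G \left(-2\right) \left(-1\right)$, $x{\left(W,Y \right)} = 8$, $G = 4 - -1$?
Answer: $- \frac{2608}{7} + \frac{16 i \sqrt{3}}{7} \approx -372.57 + 3.959 i$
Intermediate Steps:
$G = 5$ ($G = 4 + 1 = 5$)
$y{\left(h \right)} = \frac{7}{2}$ ($y{\left(h \right)} = - \frac{3}{2} + \frac{5 \left(-2\right) \left(-1\right)}{2} = - \frac{3}{2} + \frac{\left(-10\right) \left(-1\right)}{2} = - \frac{3}{2} + \frac{1}{2} \cdot 10 = - \frac{3}{2} + 5 = \frac{7}{2}$)
$J{\left(O \right)} = 5 + \sqrt{-5 + O}$ ($J{\left(O \right)} = 5 + \sqrt{O - 5} = 5 + \sqrt{-5 + O}$)
$H = \frac{10}{7} + \frac{2 i \sqrt{3}}{7}$ ($H = \frac{5 + \sqrt{-5 + 2}}{\frac{7}{2}} = \left(5 + \sqrt{-3}\right) \frac{2}{7} = \left(5 + i \sqrt{3}\right) \frac{2}{7} = \frac{10}{7} + \frac{2 i \sqrt{3}}{7} \approx 1.4286 + 0.49487 i$)
$\left(\left(H - 11\right) - 37\right) x{\left(-4,5 \right)} = \left(\left(\left(\frac{10}{7} + \frac{2 i \sqrt{3}}{7}\right) - 11\right) - 37\right) 8 = \left(\left(- \frac{67}{7} + \frac{2 i \sqrt{3}}{7}\right) - 37\right) 8 = \left(- \frac{326}{7} + \frac{2 i \sqrt{3}}{7}\right) 8 = - \frac{2608}{7} + \frac{16 i \sqrt{3}}{7}$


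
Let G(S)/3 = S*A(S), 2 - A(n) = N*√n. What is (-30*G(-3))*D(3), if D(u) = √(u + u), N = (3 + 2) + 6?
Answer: 540*√6 - 8910*I*√2 ≈ 1322.7 - 12601.0*I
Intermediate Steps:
N = 11 (N = 5 + 6 = 11)
A(n) = 2 - 11*√n
D(u) = √2*√u (D(u) = √(2*u) = √2*√u)
G(S) = 3*S*(2 - 11*√S) (G(S) = 3*(S*(2 - 11*√S)) = 3*S*(2 - 11*√S))
(-30*G(-3))*D(3) = (-30*(-(-99)*I*√3 + 6*(-3)))*(√2*√3) = (-30*(-(-99)*I*√3 - 18))*√6 = (-30*(99*I*√3 - 18))*√6 = (-30*(-18 + 99*I*√3))*√6 = (540 - 2970*I*√3)*√6 = √6*(540 - 2970*I*√3)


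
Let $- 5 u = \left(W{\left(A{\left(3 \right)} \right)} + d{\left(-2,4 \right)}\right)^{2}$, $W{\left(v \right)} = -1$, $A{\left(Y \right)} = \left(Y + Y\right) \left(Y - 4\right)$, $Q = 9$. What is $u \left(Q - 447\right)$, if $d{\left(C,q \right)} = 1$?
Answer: $0$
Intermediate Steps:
$A{\left(Y \right)} = 2 Y \left(-4 + Y\right)$
$u = 0$ ($u = - \frac{\left(-1 + 1\right)^{2}}{5} = - \frac{0^{2}}{5} = \left(- \frac{1}{5}\right) 0 = 0$)
$u \left(Q - 447\right) = 0 \left(9 - 447\right) = 0 \left(-438\right) = 0$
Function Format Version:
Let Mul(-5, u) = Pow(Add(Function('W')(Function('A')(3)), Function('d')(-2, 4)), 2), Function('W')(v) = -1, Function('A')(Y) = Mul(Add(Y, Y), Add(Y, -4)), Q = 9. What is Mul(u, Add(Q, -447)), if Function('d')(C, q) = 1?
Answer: 0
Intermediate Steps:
Function('A')(Y) = Mul(2, Y, Add(-4, Y)) (Function('A')(Y) = Mul(Mul(2, Y), Add(-4, Y)) = Mul(2, Y, Add(-4, Y)))
u = 0 (u = Mul(Rational(-1, 5), Pow(Add(-1, 1), 2)) = Mul(Rational(-1, 5), Pow(0, 2)) = Mul(Rational(-1, 5), 0) = 0)
Mul(u, Add(Q, -447)) = Mul(0, Add(9, -447)) = Mul(0, -438) = 0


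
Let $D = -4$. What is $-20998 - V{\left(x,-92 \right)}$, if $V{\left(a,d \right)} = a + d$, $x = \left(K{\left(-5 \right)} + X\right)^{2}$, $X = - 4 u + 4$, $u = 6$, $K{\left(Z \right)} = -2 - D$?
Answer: $-21230$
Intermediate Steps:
$K{\left(Z \right)} = 2$ ($K{\left(Z \right)} = -2 - -4 = -2 + 4 = 2$)
$X = -20$ ($X = \left(-4\right) 6 + 4 = -24 + 4 = -20$)
$x = 324$ ($x = \left(2 - 20\right)^{2} = \left(-18\right)^{2} = 324$)
$-20998 - V{\left(x,-92 \right)} = -20998 - \left(324 - 92\right) = -20998 - 232 = -21230$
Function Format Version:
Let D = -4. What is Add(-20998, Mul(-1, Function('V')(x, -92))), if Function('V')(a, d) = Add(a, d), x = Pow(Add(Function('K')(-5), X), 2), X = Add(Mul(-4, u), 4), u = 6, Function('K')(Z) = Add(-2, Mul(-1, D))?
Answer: -21230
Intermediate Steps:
Function('K')(Z) = 2 (Function('K')(Z) = Add(-2, Mul(-1, -4)) = Add(-2, 4) = 2)
X = -20 (X = Add(Mul(-4, 6), 4) = Add(-24, 4) = -20)
x = 324 (x = Pow(Add(2, -20), 2) = Pow(-18, 2) = 324)
Add(-20998, Mul(-1, Function('V')(x, -92))) = Add(-20998, Mul(-1, Add(324, -92))) = Add(-20998, Mul(-1, 232)) = Add(-20998, -232) = -21230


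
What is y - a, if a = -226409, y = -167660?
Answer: 58749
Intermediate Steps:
y - a = -167660 - 1*(-226409) = -167660 + 226409 = 58749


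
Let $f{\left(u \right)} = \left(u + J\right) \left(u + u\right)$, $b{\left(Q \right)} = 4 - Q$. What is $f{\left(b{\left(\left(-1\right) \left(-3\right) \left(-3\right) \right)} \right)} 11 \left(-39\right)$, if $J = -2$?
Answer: $-122694$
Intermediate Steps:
$f{\left(u \right)} = 2 u \left(-2 + u\right)$ ($f{\left(u \right)} = \left(u - 2\right) \left(u + u\right) = \left(-2 + u\right) 2 u = 2 u \left(-2 + u\right)$)
$f{\left(b{\left(\left(-1\right) \left(-3\right) \left(-3\right) \right)} \right)} 11 \left(-39\right) = 2 \left(4 - \left(-1\right) \left(-3\right) \left(-3\right)\right) \left(-2 - \left(-4 + \left(-1\right) \left(-3\right) \left(-3\right)\right)\right) 11 \left(-39\right) = 2 \left(4 - 3 \left(-3\right)\right) \left(-2 - \left(-4 + 3 \left(-3\right)\right)\right) 11 \left(-39\right) = 2 \left(4 - -9\right) \left(-2 + \left(4 - -9\right)\right) 11 \left(-39\right) = 2 \left(4 + 9\right) \left(-2 + \left(4 + 9\right)\right) 11 \left(-39\right) = 2 \cdot 13 \left(-2 + 13\right) 11 \left(-39\right) = 2 \cdot 13 \cdot 11 \cdot 11 \left(-39\right) = 286 \cdot 11 \left(-39\right) = 3146 \left(-39\right) = -122694$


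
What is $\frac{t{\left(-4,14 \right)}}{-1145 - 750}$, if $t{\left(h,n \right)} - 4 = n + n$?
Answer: $- \frac{32}{1895} \approx -0.016887$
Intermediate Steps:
$t{\left(h,n \right)} = 4 + 2 n$ ($t{\left(h,n \right)} = 4 + \left(n + n\right) = 4 + 2 n$)
$\frac{t{\left(-4,14 \right)}}{-1145 - 750} = \frac{4 + 2 \cdot 14}{-1145 - 750} = \frac{4 + 28}{-1895} = 32 \left(- \frac{1}{1895}\right) = - \frac{32}{1895}$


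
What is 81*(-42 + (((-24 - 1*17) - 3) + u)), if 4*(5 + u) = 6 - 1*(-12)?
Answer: -14013/2 ≈ -7006.5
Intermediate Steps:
u = -½ (u = -5 + (6 - 1*(-12))/4 = -5 + (6 + 12)/4 = -5 + (¼)*18 = -5 + 9/2 = -½ ≈ -0.50000)
81*(-42 + (((-24 - 1*17) - 3) + u)) = 81*(-42 + (((-24 - 1*17) - 3) - ½)) = 81*(-42 + (((-24 - 17) - 3) - ½)) = 81*(-42 + ((-41 - 3) - ½)) = 81*(-42 + (-44 - ½)) = 81*(-42 - 89/2) = 81*(-173/2) = -14013/2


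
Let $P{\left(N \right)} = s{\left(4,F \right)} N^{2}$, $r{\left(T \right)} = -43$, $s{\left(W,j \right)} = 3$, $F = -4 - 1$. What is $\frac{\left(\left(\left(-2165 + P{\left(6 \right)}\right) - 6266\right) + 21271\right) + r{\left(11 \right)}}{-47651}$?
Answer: $- \frac{12905}{47651} \approx -0.27082$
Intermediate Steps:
$F = -5$
$P{\left(N \right)} = 3 N^{2}$
$\frac{\left(\left(\left(-2165 + P{\left(6 \right)}\right) - 6266\right) + 21271\right) + r{\left(11 \right)}}{-47651} = \frac{\left(\left(\left(-2165 + 3 \cdot 6^{2}\right) - 6266\right) + 21271\right) - 43}{-47651} = \left(\left(\left(\left(-2165 + 3 \cdot 36\right) - 6266\right) + 21271\right) - 43\right) \left(- \frac{1}{47651}\right) = \left(\left(\left(\left(-2165 + 108\right) - 6266\right) + 21271\right) - 43\right) \left(- \frac{1}{47651}\right) = \left(\left(\left(-2057 - 6266\right) + 21271\right) - 43\right) \left(- \frac{1}{47651}\right) = \left(\left(-8323 + 21271\right) - 43\right) \left(- \frac{1}{47651}\right) = \left(12948 - 43\right) \left(- \frac{1}{47651}\right) = 12905 \left(- \frac{1}{47651}\right) = - \frac{12905}{47651}$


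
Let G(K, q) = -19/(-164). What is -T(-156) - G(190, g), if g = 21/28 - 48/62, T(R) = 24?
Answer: -3955/164 ≈ -24.116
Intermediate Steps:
g = -3/124 (g = 21*(1/28) - 48*1/62 = ¾ - 24/31 = -3/124 ≈ -0.024194)
G(K, q) = 19/164 (G(K, q) = -19*(-1/164) = 19/164)
-T(-156) - G(190, g) = -1*24 - 1*19/164 = -24 - 19/164 = -3955/164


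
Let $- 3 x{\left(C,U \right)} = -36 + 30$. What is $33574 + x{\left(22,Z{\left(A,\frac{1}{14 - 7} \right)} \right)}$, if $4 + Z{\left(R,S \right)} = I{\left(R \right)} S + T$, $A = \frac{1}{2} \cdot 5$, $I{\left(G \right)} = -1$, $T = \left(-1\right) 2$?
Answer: $33576$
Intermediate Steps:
$T = -2$
$A = \frac{5}{2}$ ($A = \frac{1}{2} \cdot 5 = \frac{5}{2} \approx 2.5$)
$Z{\left(R,S \right)} = -6 - S$ ($Z{\left(R,S \right)} = -4 - \left(2 + S\right) = -6 - S$)
$x{\left(C,U \right)} = 2$ ($x{\left(C,U \right)} = - \frac{-36 + 30}{3} = \left(- \frac{1}{3}\right) \left(-6\right) = 2$)
$33574 + x{\left(22,Z{\left(A,\frac{1}{14 - 7} \right)} \right)} = 33574 + 2 = 33576$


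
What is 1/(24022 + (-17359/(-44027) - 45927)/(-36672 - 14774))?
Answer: 1132506521/27206082652797 ≈ 4.1627e-5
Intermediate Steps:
1/(24022 + (-17359/(-44027) - 45927)/(-36672 - 14774)) = 1/(24022 + (-17359*(-1/44027) - 45927)/(-51446)) = 1/(24022 + (17359/44027 - 45927)*(-1/51446)) = 1/(24022 - 2022010670/44027*(-1/51446)) = 1/(24022 + 1011005335/1132506521) = 1/(27206082652797/1132506521) = 1132506521/27206082652797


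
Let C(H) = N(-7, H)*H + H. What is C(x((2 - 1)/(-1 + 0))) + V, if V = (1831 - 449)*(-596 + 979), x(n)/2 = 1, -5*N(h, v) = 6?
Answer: 2646528/5 ≈ 5.2931e+5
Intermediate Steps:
N(h, v) = -6/5 (N(h, v) = -1/5*6 = -6/5)
x(n) = 2 (x(n) = 2*1 = 2)
V = 529306 (V = 1382*383 = 529306)
C(H) = -H/5 (C(H) = -6*H/5 + H = -H/5)
C(x((2 - 1)/(-1 + 0))) + V = -1/5*2 + 529306 = -2/5 + 529306 = 2646528/5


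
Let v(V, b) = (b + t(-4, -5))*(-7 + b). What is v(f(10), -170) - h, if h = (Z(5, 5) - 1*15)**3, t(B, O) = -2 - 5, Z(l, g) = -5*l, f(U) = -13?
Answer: 95329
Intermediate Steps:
t(B, O) = -7
v(V, b) = (-7 + b)**2 (v(V, b) = (b - 7)*(-7 + b) = (-7 + b)*(-7 + b) = (-7 + b)**2)
h = -64000 (h = (-5*5 - 1*15)**3 = (-25 - 15)**3 = (-40)**3 = -64000)
v(f(10), -170) - h = (49 + (-170)**2 - 14*(-170)) - 1*(-64000) = (49 + 28900 + 2380) + 64000 = 31329 + 64000 = 95329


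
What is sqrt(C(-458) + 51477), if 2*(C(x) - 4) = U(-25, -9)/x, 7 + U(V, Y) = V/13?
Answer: 63*sqrt(114953878)/2977 ≈ 226.89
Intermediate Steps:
U(V, Y) = -7 + V/13
C(x) = 4 - 58/(13*x) (C(x) = 4 + ((-7 + (1/13)*(-25))/x)/2 = 4 + ((-7 - 25/13)/x)/2 = 4 + (-116/(13*x))/2 = 4 - 58/(13*x))
sqrt(C(-458) + 51477) = sqrt((4 - 58/13/(-458)) + 51477) = sqrt((4 - 58/13*(-1/458)) + 51477) = sqrt((4 + 29/2977) + 51477) = sqrt(11937/2977 + 51477) = sqrt(153258966/2977) = 63*sqrt(114953878)/2977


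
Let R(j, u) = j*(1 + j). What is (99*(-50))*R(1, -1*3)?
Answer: -9900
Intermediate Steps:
(99*(-50))*R(1, -1*3) = (99*(-50))*(1*(1 + 1)) = -4950*2 = -9900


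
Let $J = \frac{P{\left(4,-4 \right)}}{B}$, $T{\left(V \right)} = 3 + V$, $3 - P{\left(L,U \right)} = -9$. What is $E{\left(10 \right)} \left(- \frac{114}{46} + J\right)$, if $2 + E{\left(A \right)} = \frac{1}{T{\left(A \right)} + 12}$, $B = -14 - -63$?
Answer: $\frac{2517}{575} \approx 4.3774$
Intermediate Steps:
$P{\left(L,U \right)} = 12$ ($P{\left(L,U \right)} = 3 - -9 = 3 + 9 = 12$)
$B = 49$ ($B = -14 + 63 = 49$)
$E{\left(A \right)} = -2 + \frac{1}{15 + A}$ ($E{\left(A \right)} = -2 + \frac{1}{\left(3 + A\right) + 12} = -2 + \frac{1}{15 + A}$)
$J = \frac{12}{49} \approx 0.2449$
$E{\left(10 \right)} \left(- \frac{114}{46} + J\right) = \frac{-29 - 20}{15 + 10} \left(- \frac{114}{46} + \frac{12}{49}\right) = \frac{-29 - 20}{25} \left(\left(-114\right) \frac{1}{46} + \frac{12}{49}\right) = \frac{1}{25} \left(-49\right) \left(- \frac{57}{23} + \frac{12}{49}\right) = \left(- \frac{49}{25}\right) \left(- \frac{2517}{1127}\right) = \frac{2517}{575}$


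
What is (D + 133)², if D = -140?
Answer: 49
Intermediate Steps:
(D + 133)² = (-140 + 133)² = (-7)² = 49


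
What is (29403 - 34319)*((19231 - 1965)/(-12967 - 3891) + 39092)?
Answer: -1619811356860/8429 ≈ -1.9217e+8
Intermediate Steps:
(29403 - 34319)*((19231 - 1965)/(-12967 - 3891) + 39092) = -4916*(17266/(-16858) + 39092) = -4916*(17266*(-1/16858) + 39092) = -4916*(-8633/8429 + 39092) = -4916*329497835/8429 = -1619811356860/8429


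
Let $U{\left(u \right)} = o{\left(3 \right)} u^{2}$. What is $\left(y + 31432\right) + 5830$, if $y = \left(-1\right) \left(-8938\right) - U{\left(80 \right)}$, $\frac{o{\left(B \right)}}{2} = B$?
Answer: $7800$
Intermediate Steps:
$o{\left(B \right)} = 2 B$
$U{\left(u \right)} = 6 u^{2}$ ($U{\left(u \right)} = 2 \cdot 3 u^{2} = 6 u^{2}$)
$y = -29462$ ($y = \left(-1\right) \left(-8938\right) - 6 \cdot 80^{2} = 8938 - 6 \cdot 6400 = 8938 - 38400 = -29462$)
$\left(y + 31432\right) + 5830 = \left(-29462 + 31432\right) + 5830 = 1970 + 5830 = 7800$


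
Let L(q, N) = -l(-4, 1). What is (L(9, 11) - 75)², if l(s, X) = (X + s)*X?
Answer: 5184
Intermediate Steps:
l(s, X) = X*(X + s)
L(q, N) = 3 (L(q, N) = -(1 - 4) = -(-3) = -1*(-3) = 3)
(L(9, 11) - 75)² = (3 - 75)² = (-72)² = 5184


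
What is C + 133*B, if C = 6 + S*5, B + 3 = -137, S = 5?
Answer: -18589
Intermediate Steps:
B = -140 (B = -3 - 137 = -140)
C = 31 (C = 6 + 5*5 = 6 + 25 = 31)
C + 133*B = 31 + 133*(-140) = 31 - 18620 = -18589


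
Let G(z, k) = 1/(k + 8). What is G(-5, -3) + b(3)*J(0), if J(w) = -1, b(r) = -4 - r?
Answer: 36/5 ≈ 7.2000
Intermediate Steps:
G(z, k) = 1/(8 + k)
G(-5, -3) + b(3)*J(0) = 1/(8 - 3) + (-4 - 1*3)*(-1) = 1/5 + (-4 - 3)*(-1) = ⅕ - 7*(-1) = ⅕ + 7 = 36/5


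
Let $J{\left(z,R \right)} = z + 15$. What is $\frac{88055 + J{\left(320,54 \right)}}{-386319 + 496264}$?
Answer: $\frac{17678}{21989} \approx 0.80395$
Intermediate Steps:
$J{\left(z,R \right)} = 15 + z$
$\frac{88055 + J{\left(320,54 \right)}}{-386319 + 496264} = \frac{88055 + \left(15 + 320\right)}{-386319 + 496264} = \frac{88055 + 335}{109945} = 88390 \cdot \frac{1}{109945} = \frac{17678}{21989}$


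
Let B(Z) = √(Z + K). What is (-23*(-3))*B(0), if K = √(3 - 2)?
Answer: 69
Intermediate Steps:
K = 1 (K = √1 = 1)
B(Z) = √(1 + Z) (B(Z) = √(Z + 1) = √(1 + Z))
(-23*(-3))*B(0) = (-23*(-3))*√(1 + 0) = 69*√1 = 69*1 = 69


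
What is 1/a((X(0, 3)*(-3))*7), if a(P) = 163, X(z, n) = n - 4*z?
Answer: 1/163 ≈ 0.0061350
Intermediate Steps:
1/a((X(0, 3)*(-3))*7) = 1/163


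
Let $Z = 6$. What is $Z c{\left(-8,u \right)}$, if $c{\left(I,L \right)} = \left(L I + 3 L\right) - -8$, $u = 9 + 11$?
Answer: $-552$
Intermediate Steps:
$u = 20$
$c{\left(I,L \right)} = 8 + 3 L + I L$ ($c{\left(I,L \right)} = \left(I L + 3 L\right) + 8 = \left(3 L + I L\right) + 8 = 8 + 3 L + I L$)
$Z c{\left(-8,u \right)} = 6 \left(8 + 3 \cdot 20 - 160\right) = 6 \left(8 + 60 - 160\right) = 6 \left(-92\right) = -552$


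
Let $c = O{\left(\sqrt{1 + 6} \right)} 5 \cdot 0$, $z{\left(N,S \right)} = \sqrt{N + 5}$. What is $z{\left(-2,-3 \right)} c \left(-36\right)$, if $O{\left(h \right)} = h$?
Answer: $0$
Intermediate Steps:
$z{\left(N,S \right)} = \sqrt{5 + N}$
$c = 0$ ($c = \sqrt{1 + 6} \cdot 5 \cdot 0 = \sqrt{7} \cdot 5 \cdot 0 = 5 \sqrt{7} \cdot 0 = 0$)
$z{\left(-2,-3 \right)} c \left(-36\right) = \sqrt{5 - 2} \cdot 0 \left(-36\right) = \sqrt{3} \cdot 0 \left(-36\right) = 0 \left(-36\right) = 0$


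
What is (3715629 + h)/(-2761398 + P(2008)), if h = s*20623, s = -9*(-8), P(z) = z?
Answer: -1040097/551878 ≈ -1.8847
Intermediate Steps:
s = 72
h = 1484856 (h = 72*20623 = 1484856)
(3715629 + h)/(-2761398 + P(2008)) = (3715629 + 1484856)/(-2761398 + 2008) = 5200485/(-2759390) = 5200485*(-1/2759390) = -1040097/551878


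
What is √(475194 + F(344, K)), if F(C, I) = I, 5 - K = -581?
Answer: 2*√118945 ≈ 689.77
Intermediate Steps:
K = 586 (K = 5 - 1*(-581) = 5 + 581 = 586)
√(475194 + F(344, K)) = √(475194 + 586) = √475780 = 2*√118945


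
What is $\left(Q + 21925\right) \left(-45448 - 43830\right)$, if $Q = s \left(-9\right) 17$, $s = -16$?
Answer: $-2175972694$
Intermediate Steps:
$Q = 2448$ ($Q = \left(-16\right) \left(-9\right) 17 = 144 \cdot 17 = 2448$)
$\left(Q + 21925\right) \left(-45448 - 43830\right) = \left(2448 + 21925\right) \left(-45448 - 43830\right) = 24373 \left(-89278\right) = -2175972694$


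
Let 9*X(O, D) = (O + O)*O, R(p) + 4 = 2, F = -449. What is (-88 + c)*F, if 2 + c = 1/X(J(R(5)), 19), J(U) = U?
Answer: 319239/8 ≈ 39905.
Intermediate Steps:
R(p) = -2 (R(p) = -4 + 2 = -2)
X(O, D) = 2*O**2/9 (X(O, D) = ((O + O)*O)/9 = ((2*O)*O)/9 = (2*O**2)/9 = 2*O**2/9)
c = -7/8 (c = -2 + 1/((2/9)*(-2)**2) = -2 + 1/((2/9)*4) = -2 + 1/(8/9) = -2 + 9/8 = -7/8 ≈ -0.87500)
(-88 + c)*F = (-88 - 7/8)*(-449) = -711/8*(-449) = 319239/8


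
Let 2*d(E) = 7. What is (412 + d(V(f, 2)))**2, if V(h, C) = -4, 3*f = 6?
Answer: 690561/4 ≈ 1.7264e+5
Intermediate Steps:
f = 2 (f = (1/3)*6 = 2)
d(E) = 7/2 (d(E) = (1/2)*7 = 7/2)
(412 + d(V(f, 2)))**2 = (412 + 7/2)**2 = (831/2)**2 = 690561/4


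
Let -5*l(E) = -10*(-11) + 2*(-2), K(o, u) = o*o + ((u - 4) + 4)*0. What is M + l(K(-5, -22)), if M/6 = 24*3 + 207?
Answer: 8264/5 ≈ 1652.8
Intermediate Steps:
K(o, u) = o² (K(o, u) = o² + ((-4 + u) + 4)*0 = o² + u*0 = o² + 0 = o²)
l(E) = -106/5 (l(E) = -(-10*(-11) + 2*(-2))/5 = -(110 - 4)/5 = -⅕*106 = -106/5)
M = 1674 (M = 6*(24*3 + 207) = 6*(72 + 207) = 6*279 = 1674)
M + l(K(-5, -22)) = 1674 - 106/5 = 8264/5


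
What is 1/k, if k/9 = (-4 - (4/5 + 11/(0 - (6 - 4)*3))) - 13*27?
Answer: -10/31857 ≈ -0.00031390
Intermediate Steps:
k = -31857/10 (k = 9*((-4 - (4/5 + 11/(0 - (6 - 4)*3))) - 13*27) = 9*((-4 - (4*(1/5) + 11/(0 - 2*3))) - 351) = 9*((-4 - (4/5 + 11/(0 - 1*6))) - 351) = 9*((-4 - (4/5 + 11/(0 - 6))) - 351) = 9*((-4 - (4/5 + 11/(-6))) - 351) = 9*((-4 - (4/5 + 11*(-1/6))) - 351) = 9*((-4 - (4/5 - 11/6)) - 351) = 9*((-4 - 1*(-31/30)) - 351) = 9*((-4 + 31/30) - 351) = 9*(-89/30 - 351) = 9*(-10619/30) = -31857/10 ≈ -3185.7)
1/k = 1/(-31857/10) = -10/31857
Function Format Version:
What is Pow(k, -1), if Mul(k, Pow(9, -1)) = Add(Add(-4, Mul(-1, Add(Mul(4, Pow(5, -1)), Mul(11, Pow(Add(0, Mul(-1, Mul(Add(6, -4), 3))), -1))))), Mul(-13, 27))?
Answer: Rational(-10, 31857) ≈ -0.00031390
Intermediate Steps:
k = Rational(-31857, 10) (k = Mul(9, Add(Add(-4, Mul(-1, Add(Mul(4, Pow(5, -1)), Mul(11, Pow(Add(0, Mul(-1, Mul(Add(6, -4), 3))), -1))))), Mul(-13, 27))) = Mul(9, Add(Add(-4, Mul(-1, Add(Mul(4, Rational(1, 5)), Mul(11, Pow(Add(0, Mul(-1, Mul(2, 3))), -1))))), -351)) = Mul(9, Add(Add(-4, Mul(-1, Add(Rational(4, 5), Mul(11, Pow(Add(0, Mul(-1, 6)), -1))))), -351)) = Mul(9, Add(Add(-4, Mul(-1, Add(Rational(4, 5), Mul(11, Pow(Add(0, -6), -1))))), -351)) = Mul(9, Add(Add(-4, Mul(-1, Add(Rational(4, 5), Mul(11, Pow(-6, -1))))), -351)) = Mul(9, Add(Add(-4, Mul(-1, Add(Rational(4, 5), Mul(11, Rational(-1, 6))))), -351)) = Mul(9, Add(Add(-4, Mul(-1, Add(Rational(4, 5), Rational(-11, 6)))), -351)) = Mul(9, Add(Add(-4, Mul(-1, Rational(-31, 30))), -351)) = Mul(9, Add(Add(-4, Rational(31, 30)), -351)) = Mul(9, Add(Rational(-89, 30), -351)) = Mul(9, Rational(-10619, 30)) = Rational(-31857, 10) ≈ -3185.7)
Pow(k, -1) = Pow(Rational(-31857, 10), -1) = Rational(-10, 31857)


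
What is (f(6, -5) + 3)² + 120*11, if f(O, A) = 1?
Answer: 1336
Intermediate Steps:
(f(6, -5) + 3)² + 120*11 = (1 + 3)² + 120*11 = 4² + 1320 = 16 + 1320 = 1336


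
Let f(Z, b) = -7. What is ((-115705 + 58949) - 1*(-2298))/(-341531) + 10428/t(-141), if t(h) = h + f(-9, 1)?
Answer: -888356371/12636647 ≈ -70.300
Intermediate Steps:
t(h) = -7 + h (t(h) = h - 7 = -7 + h)
((-115705 + 58949) - 1*(-2298))/(-341531) + 10428/t(-141) = ((-115705 + 58949) - 1*(-2298))/(-341531) + 10428/(-7 - 141) = (-56756 + 2298)*(-1/341531) + 10428/(-148) = -54458*(-1/341531) + 10428*(-1/148) = 54458/341531 - 2607/37 = -888356371/12636647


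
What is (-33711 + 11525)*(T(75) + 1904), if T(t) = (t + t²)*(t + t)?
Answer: -19011272144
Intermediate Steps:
T(t) = 2*t*(t + t²) (T(t) = (t + t²)*(2*t) = 2*t*(t + t²))
(-33711 + 11525)*(T(75) + 1904) = (-33711 + 11525)*(2*75²*(1 + 75) + 1904) = -22186*(2*5625*76 + 1904) = -22186*(855000 + 1904) = -22186*856904 = -19011272144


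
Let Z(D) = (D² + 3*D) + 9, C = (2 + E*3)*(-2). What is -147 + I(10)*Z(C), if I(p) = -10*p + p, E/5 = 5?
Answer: -2093817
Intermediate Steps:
E = 25 (E = 5*5 = 25)
I(p) = -9*p
C = -154 (C = (2 + 25*3)*(-2) = (2 + 75)*(-2) = 77*(-2) = -154)
Z(D) = 9 + D² + 3*D
-147 + I(10)*Z(C) = -147 + (-9*10)*(9 + (-154)² + 3*(-154)) = -147 - 90*(9 + 23716 - 462) = -147 - 90*23263 = -147 - 2093670 = -2093817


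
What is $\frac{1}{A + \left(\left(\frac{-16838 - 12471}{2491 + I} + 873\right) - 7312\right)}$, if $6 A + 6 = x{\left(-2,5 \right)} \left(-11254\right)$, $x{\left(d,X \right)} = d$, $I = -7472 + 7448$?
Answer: $- \frac{7401}{19986749} \approx -0.0003703$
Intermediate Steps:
$I = -24$
$A = \frac{11251}{3}$ ($A = -1 + \frac{\left(-2\right) \left(-11254\right)}{6} = -1 + \frac{1}{6} \cdot 22508 = -1 + \frac{11254}{3} = \frac{11251}{3} \approx 3750.3$)
$\frac{1}{A + \left(\left(\frac{-16838 - 12471}{2491 + I} + 873\right) - 7312\right)} = \frac{1}{\frac{11251}{3} - \left(6439 - \frac{-16838 - 12471}{2491 - 24}\right)} = \frac{1}{\frac{11251}{3} - \left(6439 + \frac{29309}{2467}\right)} = \frac{1}{\frac{11251}{3} + \left(\left(\left(-29309\right) \frac{1}{2467} + 873\right) - 7312\right)} = \frac{1}{\frac{11251}{3} + \left(\left(- \frac{29309}{2467} + 873\right) - 7312\right)} = \frac{1}{\frac{11251}{3} + \left(\frac{2124382}{2467} - 7312\right)} = \frac{1}{\frac{11251}{3} - \frac{15914322}{2467}} = \frac{1}{- \frac{19986749}{7401}} = - \frac{7401}{19986749}$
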